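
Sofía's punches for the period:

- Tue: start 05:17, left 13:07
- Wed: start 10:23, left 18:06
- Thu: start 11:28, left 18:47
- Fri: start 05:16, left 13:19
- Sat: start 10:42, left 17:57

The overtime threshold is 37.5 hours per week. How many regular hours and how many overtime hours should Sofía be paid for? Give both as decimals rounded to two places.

Regular 37.50 hours, overtime 0.67 hours

Tue: 05:17–13:07 = 7 h 50 min
Wed: 10:23–18:06 = 7 h 43 min
Thu: 11:28–18:47 = 7 h 19 min
Fri: 05:16–13:19 = 8 h 3 min
Sat: 10:42–17:57 = 7 h 15 min
Total worked: 38 h 10 min = 38.17 h.
Threshold 37.5 h → overtime 0 h 40 min, regular 37 h 30 min.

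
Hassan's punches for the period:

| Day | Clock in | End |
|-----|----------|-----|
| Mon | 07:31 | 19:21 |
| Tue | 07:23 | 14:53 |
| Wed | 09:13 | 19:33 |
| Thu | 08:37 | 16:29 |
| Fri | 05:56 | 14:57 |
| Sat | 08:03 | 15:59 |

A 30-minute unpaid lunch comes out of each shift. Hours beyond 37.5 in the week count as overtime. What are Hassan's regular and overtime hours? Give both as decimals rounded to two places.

Regular 37.50 hours, overtime 13.98 hours

Mon: 07:31–19:21 = 11 h 50 min; less 30 min break → 11 h 20 min
Tue: 07:23–14:53 = 7 h 30 min; less 30 min break → 7 h 0 min
Wed: 09:13–19:33 = 10 h 20 min; less 30 min break → 9 h 50 min
Thu: 08:37–16:29 = 7 h 52 min; less 30 min break → 7 h 22 min
Fri: 05:56–14:57 = 9 h 1 min; less 30 min break → 8 h 31 min
Sat: 08:03–15:59 = 7 h 56 min; less 30 min break → 7 h 26 min
Total worked: 51 h 29 min = 51.48 h.
Threshold 37.5 h → overtime 13 h 59 min, regular 37 h 30 min.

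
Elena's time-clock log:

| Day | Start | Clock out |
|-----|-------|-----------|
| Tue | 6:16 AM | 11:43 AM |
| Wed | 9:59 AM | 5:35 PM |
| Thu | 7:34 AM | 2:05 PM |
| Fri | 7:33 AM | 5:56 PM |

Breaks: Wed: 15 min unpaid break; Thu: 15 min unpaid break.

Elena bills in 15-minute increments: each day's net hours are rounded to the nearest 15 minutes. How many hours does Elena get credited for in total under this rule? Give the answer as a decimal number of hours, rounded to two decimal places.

Tue: 6:16 AM–11:43 AM = 5 h 27 min → rounds to 5 h 30 min
Wed: 9:59 AM–5:35 PM = 7 h 36 min − 15 min = 7 h 21 min → rounds to 7 h 15 min
Thu: 7:34 AM–2:05 PM = 6 h 31 min − 15 min = 6 h 16 min → rounds to 6 h 15 min
Fri: 7:33 AM–5:56 PM = 10 h 23 min → rounds to 10 h 30 min
Total credited: 29 h 30 min.

29.50 hours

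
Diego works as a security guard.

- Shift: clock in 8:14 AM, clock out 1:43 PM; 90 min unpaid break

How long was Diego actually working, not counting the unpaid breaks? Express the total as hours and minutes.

Shift: 8:14 AM–1:43 PM = 5 h 29 min; less 90 min break → 3 h 59 min

3 h 59 min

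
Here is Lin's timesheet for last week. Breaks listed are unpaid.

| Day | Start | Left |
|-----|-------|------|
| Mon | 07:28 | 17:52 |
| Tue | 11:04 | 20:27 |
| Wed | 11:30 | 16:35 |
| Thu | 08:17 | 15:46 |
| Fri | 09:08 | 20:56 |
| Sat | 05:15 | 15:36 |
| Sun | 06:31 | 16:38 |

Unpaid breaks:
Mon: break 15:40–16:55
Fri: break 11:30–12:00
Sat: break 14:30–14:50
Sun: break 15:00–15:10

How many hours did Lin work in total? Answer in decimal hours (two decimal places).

62.37 hours

Mon: 07:28–17:52 = 10 h 24 min; less 75 min break → 9 h 9 min
Tue: 11:04–20:27 = 9 h 23 min
Wed: 11:30–16:35 = 5 h 5 min
Thu: 08:17–15:46 = 7 h 29 min
Fri: 09:08–20:56 = 11 h 48 min; less 30 min break → 11 h 18 min
Sat: 05:15–15:36 = 10 h 21 min; less 20 min break → 10 h 1 min
Sun: 06:31–16:38 = 10 h 7 min; less 10 min break → 9 h 57 min
Total: 9 h 9 min + 9 h 23 min + 5 h 5 min + 7 h 29 min + 11 h 18 min + 10 h 1 min + 9 h 57 min = 62 h 22 min.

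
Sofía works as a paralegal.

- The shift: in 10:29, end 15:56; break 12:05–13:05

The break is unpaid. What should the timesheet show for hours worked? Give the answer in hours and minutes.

4 h 27 min

The shift: 10:29–15:56 = 5 h 27 min; less 60 min break → 4 h 27 min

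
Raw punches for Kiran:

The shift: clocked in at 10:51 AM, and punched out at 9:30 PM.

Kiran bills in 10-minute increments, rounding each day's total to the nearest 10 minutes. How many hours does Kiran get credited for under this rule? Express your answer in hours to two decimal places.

The shift: 10:51 AM–9:30 PM = 10 h 39 min → rounds to 10 h 40 min

10.67 hours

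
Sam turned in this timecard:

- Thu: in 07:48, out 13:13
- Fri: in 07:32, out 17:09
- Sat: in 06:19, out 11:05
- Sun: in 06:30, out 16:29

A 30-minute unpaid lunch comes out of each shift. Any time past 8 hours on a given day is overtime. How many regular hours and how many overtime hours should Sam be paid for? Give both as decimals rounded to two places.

Regular 25.18 hours, overtime 2.60 hours

Thu: 07:48–13:13 = 5 h 25 min; less 30 min break → 4 h 55 min
Fri: 07:32–17:09 = 9 h 37 min; less 30 min break → 9 h 7 min
Sat: 06:19–11:05 = 4 h 46 min; less 30 min break → 4 h 16 min
Sun: 06:30–16:29 = 9 h 59 min; less 30 min break → 9 h 29 min
Thu reg 4 h 55 min / OT 0 h 0 min; Fri reg 8 h 0 min / OT 1 h 7 min; Sat reg 4 h 16 min / OT 0 h 0 min; Sun reg 8 h 0 min / OT 1 h 29 min.
Totals: regular 25 h 11 min, overtime 2 h 36 min.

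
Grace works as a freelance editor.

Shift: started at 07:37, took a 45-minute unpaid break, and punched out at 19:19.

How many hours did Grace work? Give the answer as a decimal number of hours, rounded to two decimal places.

Shift: 07:37–19:19 = 11 h 42 min; less 45 min break → 10 h 57 min

10.95 hours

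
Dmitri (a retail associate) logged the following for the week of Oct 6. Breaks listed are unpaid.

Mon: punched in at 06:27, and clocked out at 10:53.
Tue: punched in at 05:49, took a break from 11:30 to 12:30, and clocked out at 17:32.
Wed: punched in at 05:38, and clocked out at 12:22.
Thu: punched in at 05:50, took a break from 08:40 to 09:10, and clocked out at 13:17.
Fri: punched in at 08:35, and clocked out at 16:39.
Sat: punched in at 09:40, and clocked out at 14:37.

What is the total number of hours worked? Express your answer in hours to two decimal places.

41.85 hours

Mon: 06:27–10:53 = 4 h 26 min
Tue: 05:49–17:32 = 11 h 43 min; less 60 min break → 10 h 43 min
Wed: 05:38–12:22 = 6 h 44 min
Thu: 05:50–13:17 = 7 h 27 min; less 30 min break → 6 h 57 min
Fri: 08:35–16:39 = 8 h 4 min
Sat: 09:40–14:37 = 4 h 57 min
Total: 4 h 26 min + 10 h 43 min + 6 h 44 min + 6 h 57 min + 8 h 4 min + 4 h 57 min = 41 h 51 min.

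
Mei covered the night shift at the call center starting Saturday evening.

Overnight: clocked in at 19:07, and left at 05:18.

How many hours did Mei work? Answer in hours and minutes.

10 h 11 min

Overnight: 19:07 → midnight = 4 h 53 min; midnight → 05:18 = 5 h 18 min; span 10 h 11 min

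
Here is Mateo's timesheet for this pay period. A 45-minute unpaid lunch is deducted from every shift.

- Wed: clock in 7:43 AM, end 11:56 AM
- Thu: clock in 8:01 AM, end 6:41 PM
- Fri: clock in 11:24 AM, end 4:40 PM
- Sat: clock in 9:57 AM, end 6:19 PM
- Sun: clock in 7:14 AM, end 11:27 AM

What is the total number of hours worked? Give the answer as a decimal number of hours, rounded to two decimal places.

28.98 hours

Wed: 7:43 AM–11:56 AM = 4 h 13 min; less 45 min break → 3 h 28 min
Thu: 8:01 AM–6:41 PM = 10 h 40 min; less 45 min break → 9 h 55 min
Fri: 11:24 AM–4:40 PM = 5 h 16 min; less 45 min break → 4 h 31 min
Sat: 9:57 AM–6:19 PM = 8 h 22 min; less 45 min break → 7 h 37 min
Sun: 7:14 AM–11:27 AM = 4 h 13 min; less 45 min break → 3 h 28 min
Total: 3 h 28 min + 9 h 55 min + 4 h 31 min + 7 h 37 min + 3 h 28 min = 28 h 59 min.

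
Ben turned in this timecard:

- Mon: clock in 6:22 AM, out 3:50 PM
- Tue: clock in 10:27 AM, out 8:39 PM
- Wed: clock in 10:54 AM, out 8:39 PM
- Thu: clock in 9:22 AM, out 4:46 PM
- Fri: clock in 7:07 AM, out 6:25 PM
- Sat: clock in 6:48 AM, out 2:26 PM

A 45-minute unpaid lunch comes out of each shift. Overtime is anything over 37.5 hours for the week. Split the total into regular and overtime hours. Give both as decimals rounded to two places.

Mon: 6:22 AM–3:50 PM = 9 h 28 min; less 45 min break → 8 h 43 min
Tue: 10:27 AM–8:39 PM = 10 h 12 min; less 45 min break → 9 h 27 min
Wed: 10:54 AM–8:39 PM = 9 h 45 min; less 45 min break → 9 h 0 min
Thu: 9:22 AM–4:46 PM = 7 h 24 min; less 45 min break → 6 h 39 min
Fri: 7:07 AM–6:25 PM = 11 h 18 min; less 45 min break → 10 h 33 min
Sat: 6:48 AM–2:26 PM = 7 h 38 min; less 45 min break → 6 h 53 min
Total worked: 51 h 15 min = 51.25 h.
Threshold 37.5 h → overtime 13 h 45 min, regular 37 h 30 min.

Regular 37.50 hours, overtime 13.75 hours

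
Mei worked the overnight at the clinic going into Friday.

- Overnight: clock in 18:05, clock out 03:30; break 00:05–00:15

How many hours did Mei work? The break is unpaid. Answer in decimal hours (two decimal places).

9.25 hours

Overnight: 18:05 → midnight = 5 h 55 min; midnight → 03:30 = 3 h 30 min; span 9 h 25 min; less 10 min break → 9 h 15 min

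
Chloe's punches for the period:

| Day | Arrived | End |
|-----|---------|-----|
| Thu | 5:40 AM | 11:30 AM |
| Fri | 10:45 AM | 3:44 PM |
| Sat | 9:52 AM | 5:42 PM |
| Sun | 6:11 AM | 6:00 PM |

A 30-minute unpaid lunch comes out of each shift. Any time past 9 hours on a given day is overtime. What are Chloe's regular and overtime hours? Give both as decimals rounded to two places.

Thu: 5:40 AM–11:30 AM = 5 h 50 min; less 30 min break → 5 h 20 min
Fri: 10:45 AM–3:44 PM = 4 h 59 min; less 30 min break → 4 h 29 min
Sat: 9:52 AM–5:42 PM = 7 h 50 min; less 30 min break → 7 h 20 min
Sun: 6:11 AM–6:00 PM = 11 h 49 min; less 30 min break → 11 h 19 min
Thu reg 5 h 20 min / OT 0 h 0 min; Fri reg 4 h 29 min / OT 0 h 0 min; Sat reg 7 h 20 min / OT 0 h 0 min; Sun reg 9 h 0 min / OT 2 h 19 min.
Totals: regular 26 h 9 min, overtime 2 h 19 min.

Regular 26.15 hours, overtime 2.32 hours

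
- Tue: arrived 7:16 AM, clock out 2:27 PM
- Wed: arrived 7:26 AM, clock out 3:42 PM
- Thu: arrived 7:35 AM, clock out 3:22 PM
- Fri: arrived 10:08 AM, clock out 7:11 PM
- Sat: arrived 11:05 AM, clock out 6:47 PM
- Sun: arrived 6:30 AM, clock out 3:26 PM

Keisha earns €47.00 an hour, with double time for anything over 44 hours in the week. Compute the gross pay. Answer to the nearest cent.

€2530.17

Tue: 7:16 AM–2:27 PM = 7 h 11 min
Wed: 7:26 AM–3:42 PM = 8 h 16 min
Thu: 7:35 AM–3:22 PM = 7 h 47 min
Fri: 10:08 AM–7:11 PM = 9 h 3 min
Sat: 11:05 AM–6:47 PM = 7 h 42 min
Sun: 6:30 AM–3:26 PM = 8 h 56 min
Total worked: 48 h 55 min = 2935 min.
Regular 44 h 0 min = 2640 min at €47.00/h; overtime 4 h 55 min = 295 min at €94.00/h.
Pay = (2640 × €47.00 + 295 × €94.00) ÷ 60 = €2530.17.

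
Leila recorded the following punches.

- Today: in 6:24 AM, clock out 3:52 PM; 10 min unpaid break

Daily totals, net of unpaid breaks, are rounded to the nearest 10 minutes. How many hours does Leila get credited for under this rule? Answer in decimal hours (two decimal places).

Today: 6:24 AM–3:52 PM = 9 h 28 min − 10 min = 9 h 18 min → rounds to 9 h 20 min

9.33 hours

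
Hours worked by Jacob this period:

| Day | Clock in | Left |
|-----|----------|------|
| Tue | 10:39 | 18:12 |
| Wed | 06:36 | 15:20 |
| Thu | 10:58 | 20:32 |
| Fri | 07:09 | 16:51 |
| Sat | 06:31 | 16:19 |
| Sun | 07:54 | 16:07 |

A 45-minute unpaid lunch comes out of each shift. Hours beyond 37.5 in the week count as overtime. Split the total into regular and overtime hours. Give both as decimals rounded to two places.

Tue: 10:39–18:12 = 7 h 33 min; less 45 min break → 6 h 48 min
Wed: 06:36–15:20 = 8 h 44 min; less 45 min break → 7 h 59 min
Thu: 10:58–20:32 = 9 h 34 min; less 45 min break → 8 h 49 min
Fri: 07:09–16:51 = 9 h 42 min; less 45 min break → 8 h 57 min
Sat: 06:31–16:19 = 9 h 48 min; less 45 min break → 9 h 3 min
Sun: 07:54–16:07 = 8 h 13 min; less 45 min break → 7 h 28 min
Total worked: 49 h 4 min = 49.07 h.
Threshold 37.5 h → overtime 11 h 34 min, regular 37 h 30 min.

Regular 37.50 hours, overtime 11.57 hours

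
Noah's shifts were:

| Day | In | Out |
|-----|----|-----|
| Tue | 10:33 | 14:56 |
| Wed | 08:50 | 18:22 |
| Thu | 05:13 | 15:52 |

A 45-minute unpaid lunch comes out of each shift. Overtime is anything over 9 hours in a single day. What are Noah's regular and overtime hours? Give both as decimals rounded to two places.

Tue: 10:33–14:56 = 4 h 23 min; less 45 min break → 3 h 38 min
Wed: 08:50–18:22 = 9 h 32 min; less 45 min break → 8 h 47 min
Thu: 05:13–15:52 = 10 h 39 min; less 45 min break → 9 h 54 min
Tue reg 3 h 38 min / OT 0 h 0 min; Wed reg 8 h 47 min / OT 0 h 0 min; Thu reg 9 h 0 min / OT 0 h 54 min.
Totals: regular 21 h 25 min, overtime 0 h 54 min.

Regular 21.42 hours, overtime 0.90 hours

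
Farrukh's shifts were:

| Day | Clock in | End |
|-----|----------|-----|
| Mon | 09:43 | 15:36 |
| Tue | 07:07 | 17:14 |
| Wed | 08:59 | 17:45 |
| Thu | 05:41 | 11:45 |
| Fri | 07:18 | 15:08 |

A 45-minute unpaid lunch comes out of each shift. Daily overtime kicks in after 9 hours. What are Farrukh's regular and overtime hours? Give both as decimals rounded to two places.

Regular 34.55 hours, overtime 0.37 hours

Mon: 09:43–15:36 = 5 h 53 min; less 45 min break → 5 h 8 min
Tue: 07:07–17:14 = 10 h 7 min; less 45 min break → 9 h 22 min
Wed: 08:59–17:45 = 8 h 46 min; less 45 min break → 8 h 1 min
Thu: 05:41–11:45 = 6 h 4 min; less 45 min break → 5 h 19 min
Fri: 07:18–15:08 = 7 h 50 min; less 45 min break → 7 h 5 min
Mon reg 5 h 8 min / OT 0 h 0 min; Tue reg 9 h 0 min / OT 0 h 22 min; Wed reg 8 h 1 min / OT 0 h 0 min; Thu reg 5 h 19 min / OT 0 h 0 min; Fri reg 7 h 5 min / OT 0 h 0 min.
Totals: regular 34 h 33 min, overtime 0 h 22 min.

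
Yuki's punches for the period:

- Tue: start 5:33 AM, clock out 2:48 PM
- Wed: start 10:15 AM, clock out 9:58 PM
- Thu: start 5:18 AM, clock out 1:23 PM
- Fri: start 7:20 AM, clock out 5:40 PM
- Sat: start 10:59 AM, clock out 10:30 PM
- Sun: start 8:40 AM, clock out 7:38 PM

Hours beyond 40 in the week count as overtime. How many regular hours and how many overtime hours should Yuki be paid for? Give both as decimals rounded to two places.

Tue: 5:33 AM–2:48 PM = 9 h 15 min
Wed: 10:15 AM–9:58 PM = 11 h 43 min
Thu: 5:18 AM–1:23 PM = 8 h 5 min
Fri: 7:20 AM–5:40 PM = 10 h 20 min
Sat: 10:59 AM–10:30 PM = 11 h 31 min
Sun: 8:40 AM–7:38 PM = 10 h 58 min
Total worked: 61 h 52 min = 61.87 h.
Threshold 40 h → overtime 21 h 52 min, regular 40 h 0 min.

Regular 40.00 hours, overtime 21.87 hours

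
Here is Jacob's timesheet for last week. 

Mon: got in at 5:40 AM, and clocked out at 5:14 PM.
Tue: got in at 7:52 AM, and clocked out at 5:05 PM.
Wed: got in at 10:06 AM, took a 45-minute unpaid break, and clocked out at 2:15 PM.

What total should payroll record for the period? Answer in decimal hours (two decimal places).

Mon: 5:40 AM–5:14 PM = 11 h 34 min
Tue: 7:52 AM–5:05 PM = 9 h 13 min
Wed: 10:06 AM–2:15 PM = 4 h 9 min; less 45 min break → 3 h 24 min
Total: 11 h 34 min + 9 h 13 min + 3 h 24 min = 24 h 11 min.

24.18 hours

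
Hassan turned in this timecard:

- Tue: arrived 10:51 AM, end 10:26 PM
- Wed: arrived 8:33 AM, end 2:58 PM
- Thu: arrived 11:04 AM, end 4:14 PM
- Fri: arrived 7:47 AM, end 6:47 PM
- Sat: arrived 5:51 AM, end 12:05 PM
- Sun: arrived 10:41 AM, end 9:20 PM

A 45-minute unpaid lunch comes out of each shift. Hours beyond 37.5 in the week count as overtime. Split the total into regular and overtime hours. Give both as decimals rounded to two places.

Tue: 10:51 AM–10:26 PM = 11 h 35 min; less 45 min break → 10 h 50 min
Wed: 8:33 AM–2:58 PM = 6 h 25 min; less 45 min break → 5 h 40 min
Thu: 11:04 AM–4:14 PM = 5 h 10 min; less 45 min break → 4 h 25 min
Fri: 7:47 AM–6:47 PM = 11 h 0 min; less 45 min break → 10 h 15 min
Sat: 5:51 AM–12:05 PM = 6 h 14 min; less 45 min break → 5 h 29 min
Sun: 10:41 AM–9:20 PM = 10 h 39 min; less 45 min break → 9 h 54 min
Total worked: 46 h 33 min = 46.55 h.
Threshold 37.5 h → overtime 9 h 3 min, regular 37 h 30 min.

Regular 37.50 hours, overtime 9.05 hours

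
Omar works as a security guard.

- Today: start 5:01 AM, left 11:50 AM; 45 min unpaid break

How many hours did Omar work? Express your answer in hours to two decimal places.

6.07 hours

Today: 5:01 AM–11:50 AM = 6 h 49 min; less 45 min break → 6 h 4 min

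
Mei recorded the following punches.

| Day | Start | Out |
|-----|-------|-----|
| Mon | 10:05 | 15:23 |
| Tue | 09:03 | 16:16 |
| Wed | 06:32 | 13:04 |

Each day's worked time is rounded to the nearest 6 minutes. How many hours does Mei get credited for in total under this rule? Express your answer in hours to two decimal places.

19.00 hours

Mon: 10:05–15:23 = 5 h 18 min → rounds to 5 h 18 min
Tue: 09:03–16:16 = 7 h 13 min → rounds to 7 h 12 min
Wed: 06:32–13:04 = 6 h 32 min → rounds to 6 h 30 min
Total credited: 19 h 0 min.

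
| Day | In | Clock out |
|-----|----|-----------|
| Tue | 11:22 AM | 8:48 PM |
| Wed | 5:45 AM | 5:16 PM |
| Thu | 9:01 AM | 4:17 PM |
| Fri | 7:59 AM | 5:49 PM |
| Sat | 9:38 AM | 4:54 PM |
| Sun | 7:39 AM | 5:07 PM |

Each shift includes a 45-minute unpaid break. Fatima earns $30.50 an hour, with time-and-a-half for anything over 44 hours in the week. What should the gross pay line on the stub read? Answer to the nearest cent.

Tue: 11:22 AM–8:48 PM = 9 h 26 min; less 45 min break → 8 h 41 min
Wed: 5:45 AM–5:16 PM = 11 h 31 min; less 45 min break → 10 h 46 min
Thu: 9:01 AM–4:17 PM = 7 h 16 min; less 45 min break → 6 h 31 min
Fri: 7:59 AM–5:49 PM = 9 h 50 min; less 45 min break → 9 h 5 min
Sat: 9:38 AM–4:54 PM = 7 h 16 min; less 45 min break → 6 h 31 min
Sun: 7:39 AM–5:07 PM = 9 h 28 min; less 45 min break → 8 h 43 min
Total worked: 50 h 17 min = 3017 min.
Regular 44 h 0 min = 2640 min at $30.50/h; overtime 6 h 17 min = 377 min at $45.75/h.
Pay = (2640 × $30.50 + 377 × $45.75) ÷ 60 = $1629.46.

$1629.46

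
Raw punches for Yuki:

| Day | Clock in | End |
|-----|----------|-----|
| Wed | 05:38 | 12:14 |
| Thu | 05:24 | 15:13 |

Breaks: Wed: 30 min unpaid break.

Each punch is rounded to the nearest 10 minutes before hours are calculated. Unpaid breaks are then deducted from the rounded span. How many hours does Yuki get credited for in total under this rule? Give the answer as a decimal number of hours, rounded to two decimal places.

Wed: in 05:38→05:40, out 12:14→12:10; 6 h 30 min − 30 min = 6 h 0 min
Thu: in 05:24→05:20, out 15:13→15:10; 9 h 50 min
Total credited: 15 h 50 min.

15.83 hours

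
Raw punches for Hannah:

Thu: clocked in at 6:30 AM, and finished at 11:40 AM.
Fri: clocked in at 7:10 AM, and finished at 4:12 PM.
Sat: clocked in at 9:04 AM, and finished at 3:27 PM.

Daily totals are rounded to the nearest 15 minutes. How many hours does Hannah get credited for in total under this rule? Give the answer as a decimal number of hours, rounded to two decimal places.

20.75 hours

Thu: 6:30 AM–11:40 AM = 5 h 10 min → rounds to 5 h 15 min
Fri: 7:10 AM–4:12 PM = 9 h 2 min → rounds to 9 h 0 min
Sat: 9:04 AM–3:27 PM = 6 h 23 min → rounds to 6 h 30 min
Total credited: 20 h 45 min.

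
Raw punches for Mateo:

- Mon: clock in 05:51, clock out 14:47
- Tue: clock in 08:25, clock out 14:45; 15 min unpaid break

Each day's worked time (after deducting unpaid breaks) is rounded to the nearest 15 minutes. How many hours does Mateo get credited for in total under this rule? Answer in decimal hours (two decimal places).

15.00 hours

Mon: 05:51–14:47 = 8 h 56 min → rounds to 9 h 0 min
Tue: 08:25–14:45 = 6 h 20 min − 15 min = 6 h 5 min → rounds to 6 h 0 min
Total credited: 15 h 0 min.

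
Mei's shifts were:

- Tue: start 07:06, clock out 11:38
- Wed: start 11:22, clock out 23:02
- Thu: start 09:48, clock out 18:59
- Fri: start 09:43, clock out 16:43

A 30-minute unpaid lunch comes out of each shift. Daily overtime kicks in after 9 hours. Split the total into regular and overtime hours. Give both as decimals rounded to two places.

Tue: 07:06–11:38 = 4 h 32 min; less 30 min break → 4 h 2 min
Wed: 11:22–23:02 = 11 h 40 min; less 30 min break → 11 h 10 min
Thu: 09:48–18:59 = 9 h 11 min; less 30 min break → 8 h 41 min
Fri: 09:43–16:43 = 7 h 0 min; less 30 min break → 6 h 30 min
Tue reg 4 h 2 min / OT 0 h 0 min; Wed reg 9 h 0 min / OT 2 h 10 min; Thu reg 8 h 41 min / OT 0 h 0 min; Fri reg 6 h 30 min / OT 0 h 0 min.
Totals: regular 28 h 13 min, overtime 2 h 10 min.

Regular 28.22 hours, overtime 2.17 hours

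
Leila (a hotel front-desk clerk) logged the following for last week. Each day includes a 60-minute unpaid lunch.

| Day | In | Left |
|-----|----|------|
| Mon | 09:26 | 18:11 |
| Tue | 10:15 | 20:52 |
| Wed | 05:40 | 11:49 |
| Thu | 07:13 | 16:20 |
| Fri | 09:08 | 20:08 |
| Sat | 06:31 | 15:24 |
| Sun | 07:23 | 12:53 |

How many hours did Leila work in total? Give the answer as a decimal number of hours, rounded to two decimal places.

53.02 hours

Mon: 09:26–18:11 = 8 h 45 min; less 60 min break → 7 h 45 min
Tue: 10:15–20:52 = 10 h 37 min; less 60 min break → 9 h 37 min
Wed: 05:40–11:49 = 6 h 9 min; less 60 min break → 5 h 9 min
Thu: 07:13–16:20 = 9 h 7 min; less 60 min break → 8 h 7 min
Fri: 09:08–20:08 = 11 h 0 min; less 60 min break → 10 h 0 min
Sat: 06:31–15:24 = 8 h 53 min; less 60 min break → 7 h 53 min
Sun: 07:23–12:53 = 5 h 30 min; less 60 min break → 4 h 30 min
Total: 7 h 45 min + 9 h 37 min + 5 h 9 min + 8 h 7 min + 10 h 0 min + 7 h 53 min + 4 h 30 min = 53 h 1 min.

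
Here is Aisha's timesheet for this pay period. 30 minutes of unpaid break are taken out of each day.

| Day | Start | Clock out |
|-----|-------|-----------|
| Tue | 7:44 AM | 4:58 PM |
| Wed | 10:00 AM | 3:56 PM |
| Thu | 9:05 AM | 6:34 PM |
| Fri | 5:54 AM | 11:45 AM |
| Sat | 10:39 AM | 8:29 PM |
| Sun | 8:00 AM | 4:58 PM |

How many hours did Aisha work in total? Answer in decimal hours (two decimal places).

46.30 hours

Tue: 7:44 AM–4:58 PM = 9 h 14 min; less 30 min break → 8 h 44 min
Wed: 10:00 AM–3:56 PM = 5 h 56 min; less 30 min break → 5 h 26 min
Thu: 9:05 AM–6:34 PM = 9 h 29 min; less 30 min break → 8 h 59 min
Fri: 5:54 AM–11:45 AM = 5 h 51 min; less 30 min break → 5 h 21 min
Sat: 10:39 AM–8:29 PM = 9 h 50 min; less 30 min break → 9 h 20 min
Sun: 8:00 AM–4:58 PM = 8 h 58 min; less 30 min break → 8 h 28 min
Total: 8 h 44 min + 5 h 26 min + 8 h 59 min + 5 h 21 min + 9 h 20 min + 8 h 28 min = 46 h 18 min.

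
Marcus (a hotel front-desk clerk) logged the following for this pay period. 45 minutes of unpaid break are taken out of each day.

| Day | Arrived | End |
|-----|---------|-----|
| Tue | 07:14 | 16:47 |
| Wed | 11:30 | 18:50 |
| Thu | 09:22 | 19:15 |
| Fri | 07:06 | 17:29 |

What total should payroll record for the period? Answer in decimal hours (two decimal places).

34.15 hours

Tue: 07:14–16:47 = 9 h 33 min; less 45 min break → 8 h 48 min
Wed: 11:30–18:50 = 7 h 20 min; less 45 min break → 6 h 35 min
Thu: 09:22–19:15 = 9 h 53 min; less 45 min break → 9 h 8 min
Fri: 07:06–17:29 = 10 h 23 min; less 45 min break → 9 h 38 min
Total: 8 h 48 min + 6 h 35 min + 9 h 8 min + 9 h 38 min = 34 h 9 min.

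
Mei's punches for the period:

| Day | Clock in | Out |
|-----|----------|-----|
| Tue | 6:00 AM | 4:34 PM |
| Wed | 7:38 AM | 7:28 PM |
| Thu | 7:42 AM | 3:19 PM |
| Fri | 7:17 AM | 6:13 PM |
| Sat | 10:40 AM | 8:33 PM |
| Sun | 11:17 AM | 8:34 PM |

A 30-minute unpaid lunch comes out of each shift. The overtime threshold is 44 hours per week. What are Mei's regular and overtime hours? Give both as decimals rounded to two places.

Tue: 6:00 AM–4:34 PM = 10 h 34 min; less 30 min break → 10 h 4 min
Wed: 7:38 AM–7:28 PM = 11 h 50 min; less 30 min break → 11 h 20 min
Thu: 7:42 AM–3:19 PM = 7 h 37 min; less 30 min break → 7 h 7 min
Fri: 7:17 AM–6:13 PM = 10 h 56 min; less 30 min break → 10 h 26 min
Sat: 10:40 AM–8:33 PM = 9 h 53 min; less 30 min break → 9 h 23 min
Sun: 11:17 AM–8:34 PM = 9 h 17 min; less 30 min break → 8 h 47 min
Total worked: 57 h 7 min = 57.12 h.
Threshold 44 h → overtime 13 h 7 min, regular 44 h 0 min.

Regular 44.00 hours, overtime 13.12 hours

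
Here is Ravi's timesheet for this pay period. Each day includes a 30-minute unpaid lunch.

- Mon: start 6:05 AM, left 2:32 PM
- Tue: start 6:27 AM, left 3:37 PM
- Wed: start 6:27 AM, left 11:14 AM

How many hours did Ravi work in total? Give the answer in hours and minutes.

Mon: 6:05 AM–2:32 PM = 8 h 27 min; less 30 min break → 7 h 57 min
Tue: 6:27 AM–3:37 PM = 9 h 10 min; less 30 min break → 8 h 40 min
Wed: 6:27 AM–11:14 AM = 4 h 47 min; less 30 min break → 4 h 17 min
Total: 7 h 57 min + 8 h 40 min + 4 h 17 min = 20 h 54 min.

20 h 54 min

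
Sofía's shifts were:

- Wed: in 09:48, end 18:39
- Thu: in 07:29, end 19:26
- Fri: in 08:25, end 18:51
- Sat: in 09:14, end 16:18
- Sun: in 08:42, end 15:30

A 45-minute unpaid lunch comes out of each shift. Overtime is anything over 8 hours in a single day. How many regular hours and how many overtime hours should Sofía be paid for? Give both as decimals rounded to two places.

Regular 36.37 hours, overtime 4.98 hours

Wed: 09:48–18:39 = 8 h 51 min; less 45 min break → 8 h 6 min
Thu: 07:29–19:26 = 11 h 57 min; less 45 min break → 11 h 12 min
Fri: 08:25–18:51 = 10 h 26 min; less 45 min break → 9 h 41 min
Sat: 09:14–16:18 = 7 h 4 min; less 45 min break → 6 h 19 min
Sun: 08:42–15:30 = 6 h 48 min; less 45 min break → 6 h 3 min
Wed reg 8 h 0 min / OT 0 h 6 min; Thu reg 8 h 0 min / OT 3 h 12 min; Fri reg 8 h 0 min / OT 1 h 41 min; Sat reg 6 h 19 min / OT 0 h 0 min; Sun reg 6 h 3 min / OT 0 h 0 min.
Totals: regular 36 h 22 min, overtime 4 h 59 min.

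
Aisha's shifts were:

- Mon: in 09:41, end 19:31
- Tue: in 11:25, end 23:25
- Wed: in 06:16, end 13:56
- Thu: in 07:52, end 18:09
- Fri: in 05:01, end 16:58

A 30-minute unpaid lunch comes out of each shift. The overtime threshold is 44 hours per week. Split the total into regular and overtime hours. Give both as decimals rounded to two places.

Regular 44.00 hours, overtime 5.23 hours

Mon: 09:41–19:31 = 9 h 50 min; less 30 min break → 9 h 20 min
Tue: 11:25–23:25 = 12 h 0 min; less 30 min break → 11 h 30 min
Wed: 06:16–13:56 = 7 h 40 min; less 30 min break → 7 h 10 min
Thu: 07:52–18:09 = 10 h 17 min; less 30 min break → 9 h 47 min
Fri: 05:01–16:58 = 11 h 57 min; less 30 min break → 11 h 27 min
Total worked: 49 h 14 min = 49.23 h.
Threshold 44 h → overtime 5 h 14 min, regular 44 h 0 min.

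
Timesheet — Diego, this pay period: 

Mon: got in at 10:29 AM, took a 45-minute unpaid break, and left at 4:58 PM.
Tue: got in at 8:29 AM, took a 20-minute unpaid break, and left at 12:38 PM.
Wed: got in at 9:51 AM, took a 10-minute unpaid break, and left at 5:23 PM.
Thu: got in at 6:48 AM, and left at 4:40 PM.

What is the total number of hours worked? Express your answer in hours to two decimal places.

26.78 hours

Mon: 10:29 AM–4:58 PM = 6 h 29 min; less 45 min break → 5 h 44 min
Tue: 8:29 AM–12:38 PM = 4 h 9 min; less 20 min break → 3 h 49 min
Wed: 9:51 AM–5:23 PM = 7 h 32 min; less 10 min break → 7 h 22 min
Thu: 6:48 AM–4:40 PM = 9 h 52 min
Total: 5 h 44 min + 3 h 49 min + 7 h 22 min + 9 h 52 min = 26 h 47 min.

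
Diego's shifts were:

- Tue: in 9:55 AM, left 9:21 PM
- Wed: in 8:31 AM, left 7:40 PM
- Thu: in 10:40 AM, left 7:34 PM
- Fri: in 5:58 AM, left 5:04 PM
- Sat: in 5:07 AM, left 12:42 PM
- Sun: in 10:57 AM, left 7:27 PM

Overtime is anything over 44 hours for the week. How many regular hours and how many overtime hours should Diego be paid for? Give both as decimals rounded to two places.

Tue: 9:55 AM–9:21 PM = 11 h 26 min
Wed: 8:31 AM–7:40 PM = 11 h 9 min
Thu: 10:40 AM–7:34 PM = 8 h 54 min
Fri: 5:58 AM–5:04 PM = 11 h 6 min
Sat: 5:07 AM–12:42 PM = 7 h 35 min
Sun: 10:57 AM–7:27 PM = 8 h 30 min
Total worked: 58 h 40 min = 58.67 h.
Threshold 44 h → overtime 14 h 40 min, regular 44 h 0 min.

Regular 44.00 hours, overtime 14.67 hours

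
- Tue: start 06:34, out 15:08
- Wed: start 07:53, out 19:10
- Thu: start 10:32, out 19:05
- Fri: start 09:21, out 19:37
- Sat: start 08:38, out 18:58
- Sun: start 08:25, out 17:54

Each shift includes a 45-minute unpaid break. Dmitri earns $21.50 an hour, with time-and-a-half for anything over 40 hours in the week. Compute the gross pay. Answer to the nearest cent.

Tue: 06:34–15:08 = 8 h 34 min; less 45 min break → 7 h 49 min
Wed: 07:53–19:10 = 11 h 17 min; less 45 min break → 10 h 32 min
Thu: 10:32–19:05 = 8 h 33 min; less 45 min break → 7 h 48 min
Fri: 09:21–19:37 = 10 h 16 min; less 45 min break → 9 h 31 min
Sat: 08:38–18:58 = 10 h 20 min; less 45 min break → 9 h 35 min
Sun: 08:25–17:54 = 9 h 29 min; less 45 min break → 8 h 44 min
Total worked: 53 h 59 min = 3239 min.
Regular 40 h 0 min = 2400 min at $21.50/h; overtime 13 h 59 min = 839 min at $32.25/h.
Pay = (2400 × $21.50 + 839 × $32.25) ÷ 60 = $1310.96.

$1310.96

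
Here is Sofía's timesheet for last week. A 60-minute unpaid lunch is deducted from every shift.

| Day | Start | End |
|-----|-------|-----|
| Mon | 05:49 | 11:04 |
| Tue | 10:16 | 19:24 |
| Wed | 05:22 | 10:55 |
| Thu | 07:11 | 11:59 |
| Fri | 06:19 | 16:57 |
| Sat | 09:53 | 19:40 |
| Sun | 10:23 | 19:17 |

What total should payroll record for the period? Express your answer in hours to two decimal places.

Mon: 05:49–11:04 = 5 h 15 min; less 60 min break → 4 h 15 min
Tue: 10:16–19:24 = 9 h 8 min; less 60 min break → 8 h 8 min
Wed: 05:22–10:55 = 5 h 33 min; less 60 min break → 4 h 33 min
Thu: 07:11–11:59 = 4 h 48 min; less 60 min break → 3 h 48 min
Fri: 06:19–16:57 = 10 h 38 min; less 60 min break → 9 h 38 min
Sat: 09:53–19:40 = 9 h 47 min; less 60 min break → 8 h 47 min
Sun: 10:23–19:17 = 8 h 54 min; less 60 min break → 7 h 54 min
Total: 4 h 15 min + 8 h 8 min + 4 h 33 min + 3 h 48 min + 9 h 38 min + 8 h 47 min + 7 h 54 min = 47 h 3 min.

47.05 hours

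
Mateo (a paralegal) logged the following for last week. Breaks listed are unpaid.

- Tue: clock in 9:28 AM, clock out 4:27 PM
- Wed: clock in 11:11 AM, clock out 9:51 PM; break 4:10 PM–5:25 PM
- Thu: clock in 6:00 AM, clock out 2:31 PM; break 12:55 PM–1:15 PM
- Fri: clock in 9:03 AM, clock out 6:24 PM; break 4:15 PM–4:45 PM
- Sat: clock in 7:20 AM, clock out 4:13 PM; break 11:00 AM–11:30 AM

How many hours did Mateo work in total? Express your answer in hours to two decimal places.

41.82 hours

Tue: 9:28 AM–4:27 PM = 6 h 59 min
Wed: 11:11 AM–9:51 PM = 10 h 40 min; less 75 min break → 9 h 25 min
Thu: 6:00 AM–2:31 PM = 8 h 31 min; less 20 min break → 8 h 11 min
Fri: 9:03 AM–6:24 PM = 9 h 21 min; less 30 min break → 8 h 51 min
Sat: 7:20 AM–4:13 PM = 8 h 53 min; less 30 min break → 8 h 23 min
Total: 6 h 59 min + 9 h 25 min + 8 h 11 min + 8 h 51 min + 8 h 23 min = 41 h 49 min.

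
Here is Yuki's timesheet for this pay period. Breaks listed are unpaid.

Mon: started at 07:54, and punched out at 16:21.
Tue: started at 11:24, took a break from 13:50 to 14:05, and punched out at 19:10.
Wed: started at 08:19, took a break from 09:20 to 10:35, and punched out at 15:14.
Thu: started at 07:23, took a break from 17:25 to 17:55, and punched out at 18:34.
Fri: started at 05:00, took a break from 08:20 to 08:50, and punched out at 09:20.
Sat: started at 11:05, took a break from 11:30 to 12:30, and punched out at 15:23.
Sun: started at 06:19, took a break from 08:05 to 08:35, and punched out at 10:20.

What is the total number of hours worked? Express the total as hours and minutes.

42 h 58 min

Mon: 07:54–16:21 = 8 h 27 min
Tue: 11:24–19:10 = 7 h 46 min; less 15 min break → 7 h 31 min
Wed: 08:19–15:14 = 6 h 55 min; less 75 min break → 5 h 40 min
Thu: 07:23–18:34 = 11 h 11 min; less 30 min break → 10 h 41 min
Fri: 05:00–09:20 = 4 h 20 min; less 30 min break → 3 h 50 min
Sat: 11:05–15:23 = 4 h 18 min; less 60 min break → 3 h 18 min
Sun: 06:19–10:20 = 4 h 1 min; less 30 min break → 3 h 31 min
Total: 8 h 27 min + 7 h 31 min + 5 h 40 min + 10 h 41 min + 3 h 50 min + 3 h 18 min + 3 h 31 min = 42 h 58 min.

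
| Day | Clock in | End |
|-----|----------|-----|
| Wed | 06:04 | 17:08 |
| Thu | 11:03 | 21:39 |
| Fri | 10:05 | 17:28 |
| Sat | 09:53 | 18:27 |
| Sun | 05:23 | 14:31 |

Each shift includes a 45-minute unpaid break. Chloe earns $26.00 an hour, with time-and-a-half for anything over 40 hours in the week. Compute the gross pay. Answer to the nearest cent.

$1157.00

Wed: 06:04–17:08 = 11 h 4 min; less 45 min break → 10 h 19 min
Thu: 11:03–21:39 = 10 h 36 min; less 45 min break → 9 h 51 min
Fri: 10:05–17:28 = 7 h 23 min; less 45 min break → 6 h 38 min
Sat: 09:53–18:27 = 8 h 34 min; less 45 min break → 7 h 49 min
Sun: 05:23–14:31 = 9 h 8 min; less 45 min break → 8 h 23 min
Total worked: 43 h 0 min = 2580 min.
Regular 40 h 0 min = 2400 min at $26.00/h; overtime 3 h 0 min = 180 min at $39.00/h.
Pay = (2400 × $26.00 + 180 × $39.00) ÷ 60 = $1157.00.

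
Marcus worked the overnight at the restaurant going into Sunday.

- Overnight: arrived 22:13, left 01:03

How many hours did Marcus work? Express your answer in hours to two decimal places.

Overnight: 22:13 → midnight = 1 h 47 min; midnight → 01:03 = 1 h 3 min; span 2 h 50 min

2.83 hours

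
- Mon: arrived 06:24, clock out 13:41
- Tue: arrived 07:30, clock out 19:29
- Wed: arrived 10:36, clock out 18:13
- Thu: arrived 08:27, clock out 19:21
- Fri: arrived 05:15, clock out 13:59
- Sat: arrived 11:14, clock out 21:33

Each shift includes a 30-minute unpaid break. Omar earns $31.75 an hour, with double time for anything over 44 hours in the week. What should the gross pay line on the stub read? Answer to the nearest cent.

Mon: 06:24–13:41 = 7 h 17 min; less 30 min break → 6 h 47 min
Tue: 07:30–19:29 = 11 h 59 min; less 30 min break → 11 h 29 min
Wed: 10:36–18:13 = 7 h 37 min; less 30 min break → 7 h 7 min
Thu: 08:27–19:21 = 10 h 54 min; less 30 min break → 10 h 24 min
Fri: 05:15–13:59 = 8 h 44 min; less 30 min break → 8 h 14 min
Sat: 11:14–21:33 = 10 h 19 min; less 30 min break → 9 h 49 min
Total worked: 53 h 50 min = 3230 min.
Regular 44 h 0 min = 2640 min at $31.75/h; overtime 9 h 50 min = 590 min at $63.50/h.
Pay = (2640 × $31.75 + 590 × $63.50) ÷ 60 = $2021.42.

$2021.42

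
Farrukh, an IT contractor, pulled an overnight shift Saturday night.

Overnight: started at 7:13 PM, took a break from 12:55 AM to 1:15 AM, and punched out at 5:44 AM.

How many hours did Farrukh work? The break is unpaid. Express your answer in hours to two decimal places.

10.18 hours

Overnight: 7:13 PM → midnight = 4 h 47 min; midnight → 5:44 AM = 5 h 44 min; span 10 h 31 min; less 20 min break → 10 h 11 min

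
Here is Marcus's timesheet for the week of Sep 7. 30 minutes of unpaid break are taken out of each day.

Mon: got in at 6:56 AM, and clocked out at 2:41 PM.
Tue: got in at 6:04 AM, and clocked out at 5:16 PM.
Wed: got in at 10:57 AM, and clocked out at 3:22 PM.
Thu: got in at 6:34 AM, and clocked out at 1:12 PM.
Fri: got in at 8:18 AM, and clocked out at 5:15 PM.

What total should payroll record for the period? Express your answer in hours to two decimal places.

Mon: 6:56 AM–2:41 PM = 7 h 45 min; less 30 min break → 7 h 15 min
Tue: 6:04 AM–5:16 PM = 11 h 12 min; less 30 min break → 10 h 42 min
Wed: 10:57 AM–3:22 PM = 4 h 25 min; less 30 min break → 3 h 55 min
Thu: 6:34 AM–1:12 PM = 6 h 38 min; less 30 min break → 6 h 8 min
Fri: 8:18 AM–5:15 PM = 8 h 57 min; less 30 min break → 8 h 27 min
Total: 7 h 15 min + 10 h 42 min + 3 h 55 min + 6 h 8 min + 8 h 27 min = 36 h 27 min.

36.45 hours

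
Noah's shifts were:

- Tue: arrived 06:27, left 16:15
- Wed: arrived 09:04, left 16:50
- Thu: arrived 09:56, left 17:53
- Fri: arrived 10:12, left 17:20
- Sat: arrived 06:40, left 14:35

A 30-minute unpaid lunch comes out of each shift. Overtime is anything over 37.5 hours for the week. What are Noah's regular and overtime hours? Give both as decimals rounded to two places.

Regular 37.50 hours, overtime 0.57 hours

Tue: 06:27–16:15 = 9 h 48 min; less 30 min break → 9 h 18 min
Wed: 09:04–16:50 = 7 h 46 min; less 30 min break → 7 h 16 min
Thu: 09:56–17:53 = 7 h 57 min; less 30 min break → 7 h 27 min
Fri: 10:12–17:20 = 7 h 8 min; less 30 min break → 6 h 38 min
Sat: 06:40–14:35 = 7 h 55 min; less 30 min break → 7 h 25 min
Total worked: 38 h 4 min = 38.07 h.
Threshold 37.5 h → overtime 0 h 34 min, regular 37 h 30 min.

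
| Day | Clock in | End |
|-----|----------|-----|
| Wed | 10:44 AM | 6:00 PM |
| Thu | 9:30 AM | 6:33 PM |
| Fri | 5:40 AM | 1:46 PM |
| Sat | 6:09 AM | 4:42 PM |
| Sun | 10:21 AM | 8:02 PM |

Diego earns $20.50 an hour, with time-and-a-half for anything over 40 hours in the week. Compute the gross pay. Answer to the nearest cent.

Wed: 10:44 AM–6:00 PM = 7 h 16 min
Thu: 9:30 AM–6:33 PM = 9 h 3 min
Fri: 5:40 AM–1:46 PM = 8 h 6 min
Sat: 6:09 AM–4:42 PM = 10 h 33 min
Sun: 10:21 AM–8:02 PM = 9 h 41 min
Total worked: 44 h 39 min = 2679 min.
Regular 40 h 0 min = 2400 min at $20.50/h; overtime 4 h 39 min = 279 min at $30.75/h.
Pay = (2400 × $20.50 + 279 × $30.75) ÷ 60 = $962.99.

$962.99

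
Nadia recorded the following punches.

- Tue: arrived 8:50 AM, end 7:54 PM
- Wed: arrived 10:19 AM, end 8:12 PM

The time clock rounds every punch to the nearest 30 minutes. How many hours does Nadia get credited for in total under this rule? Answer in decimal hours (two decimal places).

Tue: in 8:50 AM→9:00 AM, out 7:54 PM→8:00 PM; 11 h 0 min
Wed: in 10:19 AM→10:30 AM, out 8:12 PM→8:00 PM; 9 h 30 min
Total credited: 20 h 30 min.

20.50 hours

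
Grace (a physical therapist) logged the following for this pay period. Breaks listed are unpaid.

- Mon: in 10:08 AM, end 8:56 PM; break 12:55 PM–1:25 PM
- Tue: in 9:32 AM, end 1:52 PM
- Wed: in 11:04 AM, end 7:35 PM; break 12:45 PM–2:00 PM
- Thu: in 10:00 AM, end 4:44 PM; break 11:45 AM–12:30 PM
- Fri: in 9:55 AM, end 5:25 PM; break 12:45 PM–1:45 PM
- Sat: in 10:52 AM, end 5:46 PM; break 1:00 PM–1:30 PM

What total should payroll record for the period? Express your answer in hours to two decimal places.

40.78 hours

Mon: 10:08 AM–8:56 PM = 10 h 48 min; less 30 min break → 10 h 18 min
Tue: 9:32 AM–1:52 PM = 4 h 20 min
Wed: 11:04 AM–7:35 PM = 8 h 31 min; less 75 min break → 7 h 16 min
Thu: 10:00 AM–4:44 PM = 6 h 44 min; less 45 min break → 5 h 59 min
Fri: 9:55 AM–5:25 PM = 7 h 30 min; less 60 min break → 6 h 30 min
Sat: 10:52 AM–5:46 PM = 6 h 54 min; less 30 min break → 6 h 24 min
Total: 10 h 18 min + 4 h 20 min + 7 h 16 min + 5 h 59 min + 6 h 30 min + 6 h 24 min = 40 h 47 min.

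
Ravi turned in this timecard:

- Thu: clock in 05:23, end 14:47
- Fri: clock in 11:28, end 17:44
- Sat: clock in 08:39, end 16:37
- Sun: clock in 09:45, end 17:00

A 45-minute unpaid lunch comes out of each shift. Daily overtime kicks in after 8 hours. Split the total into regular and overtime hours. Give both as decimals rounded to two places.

Regular 27.23 hours, overtime 0.65 hours

Thu: 05:23–14:47 = 9 h 24 min; less 45 min break → 8 h 39 min
Fri: 11:28–17:44 = 6 h 16 min; less 45 min break → 5 h 31 min
Sat: 08:39–16:37 = 7 h 58 min; less 45 min break → 7 h 13 min
Sun: 09:45–17:00 = 7 h 15 min; less 45 min break → 6 h 30 min
Thu reg 8 h 0 min / OT 0 h 39 min; Fri reg 5 h 31 min / OT 0 h 0 min; Sat reg 7 h 13 min / OT 0 h 0 min; Sun reg 6 h 30 min / OT 0 h 0 min.
Totals: regular 27 h 14 min, overtime 0 h 39 min.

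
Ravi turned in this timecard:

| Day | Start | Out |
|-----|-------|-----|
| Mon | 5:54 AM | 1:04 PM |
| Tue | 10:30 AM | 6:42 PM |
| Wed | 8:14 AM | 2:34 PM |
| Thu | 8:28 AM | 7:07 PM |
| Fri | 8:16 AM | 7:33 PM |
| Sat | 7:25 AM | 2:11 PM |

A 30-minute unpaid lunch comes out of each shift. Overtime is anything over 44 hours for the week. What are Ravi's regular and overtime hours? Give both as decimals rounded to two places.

Mon: 5:54 AM–1:04 PM = 7 h 10 min; less 30 min break → 6 h 40 min
Tue: 10:30 AM–6:42 PM = 8 h 12 min; less 30 min break → 7 h 42 min
Wed: 8:14 AM–2:34 PM = 6 h 20 min; less 30 min break → 5 h 50 min
Thu: 8:28 AM–7:07 PM = 10 h 39 min; less 30 min break → 10 h 9 min
Fri: 8:16 AM–7:33 PM = 11 h 17 min; less 30 min break → 10 h 47 min
Sat: 7:25 AM–2:11 PM = 6 h 46 min; less 30 min break → 6 h 16 min
Total worked: 47 h 24 min = 47.40 h.
Threshold 44 h → overtime 3 h 24 min, regular 44 h 0 min.

Regular 44.00 hours, overtime 3.40 hours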